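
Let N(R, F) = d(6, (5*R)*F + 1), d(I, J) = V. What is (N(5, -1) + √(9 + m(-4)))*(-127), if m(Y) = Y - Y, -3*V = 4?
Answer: -635/3 ≈ -211.67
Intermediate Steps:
V = -4/3 (V = -⅓*4 = -4/3 ≈ -1.3333)
d(I, J) = -4/3
N(R, F) = -4/3
m(Y) = 0
(N(5, -1) + √(9 + m(-4)))*(-127) = (-4/3 + √(9 + 0))*(-127) = (-4/3 + √9)*(-127) = (-4/3 + 3)*(-127) = (5/3)*(-127) = -635/3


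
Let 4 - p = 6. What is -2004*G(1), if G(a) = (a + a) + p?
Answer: 0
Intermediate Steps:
p = -2 (p = 4 - 1*6 = 4 - 6 = -2)
G(a) = -2 + 2*a (G(a) = (a + a) - 2 = 2*a - 2 = -2 + 2*a)
-2004*G(1) = -2004*(-2 + 2*1) = -2004*(-2 + 2) = -2004*0 = 0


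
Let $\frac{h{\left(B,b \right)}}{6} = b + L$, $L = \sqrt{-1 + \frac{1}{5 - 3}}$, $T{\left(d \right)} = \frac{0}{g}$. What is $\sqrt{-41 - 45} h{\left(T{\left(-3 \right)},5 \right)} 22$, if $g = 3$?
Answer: $- 132 \sqrt{43} + 660 i \sqrt{86} \approx -865.58 + 6120.6 i$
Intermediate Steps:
$T{\left(d \right)} = 0$ ($T{\left(d \right)} = \frac{0}{3} = 0 \cdot \frac{1}{3} = 0$)
$L = \frac{i \sqrt{2}}{2}$ ($L = \sqrt{-1 + \frac{1}{2}} = \sqrt{- \frac{1}{2}} = \frac{i \sqrt{2}}{2} \approx 0.70711 i$)
$h{\left(B,b \right)} = 6 b + 3 i \sqrt{2}$ ($h{\left(B,b \right)} = 6 \left(b + \frac{i \sqrt{2}}{2}\right) = 6 b + 3 i \sqrt{2}$)
$\sqrt{-41 - 45} h{\left(T{\left(-3 \right)},5 \right)} 22 = \sqrt{-41 - 45} \left(6 \cdot 5 + 3 i \sqrt{2}\right) 22 = \sqrt{-86} \left(30 + 3 i \sqrt{2}\right) 22 = i \sqrt{86} \left(30 + 3 i \sqrt{2}\right) 22 = 22 i \sqrt{86} \left(30 + 3 i \sqrt{2}\right)$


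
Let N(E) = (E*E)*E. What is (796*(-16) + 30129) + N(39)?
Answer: 76712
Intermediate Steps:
N(E) = E³ (N(E) = E²*E = E³)
(796*(-16) + 30129) + N(39) = (796*(-16) + 30129) + 39³ = (-12736 + 30129) + 59319 = 17393 + 59319 = 76712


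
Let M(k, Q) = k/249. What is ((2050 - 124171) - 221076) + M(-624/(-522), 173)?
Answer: -7434676507/21663 ≈ -3.4320e+5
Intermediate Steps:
M(k, Q) = k/249 (M(k, Q) = k*(1/249) = k/249)
((2050 - 124171) - 221076) + M(-624/(-522), 173) = ((2050 - 124171) - 221076) + (-624/(-522))/249 = (-122121 - 221076) + (-624*(-1/522))/249 = -343197 + (1/249)*(104/87) = -343197 + 104/21663 = -7434676507/21663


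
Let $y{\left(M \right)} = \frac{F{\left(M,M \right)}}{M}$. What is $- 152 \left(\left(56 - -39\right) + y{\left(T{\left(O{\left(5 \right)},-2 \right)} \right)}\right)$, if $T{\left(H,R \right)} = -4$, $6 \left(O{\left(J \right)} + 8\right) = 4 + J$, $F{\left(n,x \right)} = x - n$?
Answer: $-14440$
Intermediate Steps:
$O{\left(J \right)} = - \frac{22}{3} + \frac{J}{6}$ ($O{\left(J \right)} = -8 + \frac{4 + J}{6} = -8 + \left(\frac{2}{3} + \frac{J}{6}\right) = - \frac{22}{3} + \frac{J}{6}$)
$y{\left(M \right)} = 0$ ($y{\left(M \right)} = \frac{M - M}{M} = \frac{0}{M} = 0$)
$- 152 \left(\left(56 - -39\right) + y{\left(T{\left(O{\left(5 \right)},-2 \right)} \right)}\right) = - 152 \left(\left(56 - -39\right) + 0\right) = - 152 \left(\left(56 + 39\right) + 0\right) = - 152 \left(95 + 0\right) = \left(-152\right) 95 = -14440$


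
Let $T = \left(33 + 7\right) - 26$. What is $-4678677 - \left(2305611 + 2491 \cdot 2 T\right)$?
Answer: $-7054036$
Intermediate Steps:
$T = 14$ ($T = 40 - 26 = 14$)
$-4678677 - \left(2305611 + 2491 \cdot 2 T\right) = -4678677 - \left(2305611 + 2491 \cdot 2 \cdot 14\right) = -4678677 - 2375359 = -7054036$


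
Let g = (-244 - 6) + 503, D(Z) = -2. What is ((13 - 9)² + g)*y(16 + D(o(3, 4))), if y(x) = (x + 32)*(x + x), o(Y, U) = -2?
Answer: 346472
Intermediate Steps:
y(x) = 2*x*(32 + x) (y(x) = (32 + x)*(2*x) = 2*x*(32 + x))
g = 253 (g = -250 + 503 = 253)
((13 - 9)² + g)*y(16 + D(o(3, 4))) = ((13 - 9)² + 253)*(2*(16 - 2)*(32 + (16 - 2))) = (4² + 253)*(2*14*(32 + 14)) = (16 + 253)*(2*14*46) = 269*1288 = 346472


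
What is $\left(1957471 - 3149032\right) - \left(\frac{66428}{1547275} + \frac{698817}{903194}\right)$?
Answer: $- \frac{1665195123019747057}{1397489496350} \approx -1.1916 \cdot 10^{6}$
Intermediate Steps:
$\left(1957471 - 3149032\right) - \left(\frac{66428}{1547275} + \frac{698817}{903194}\right) = -1191561 - \frac{1141259444707}{1397489496350} = - \frac{1665195123019747057}{1397489496350}$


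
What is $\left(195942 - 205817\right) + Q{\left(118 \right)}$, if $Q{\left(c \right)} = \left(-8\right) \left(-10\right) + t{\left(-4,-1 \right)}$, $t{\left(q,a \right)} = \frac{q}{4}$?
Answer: $-9796$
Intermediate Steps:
$t{\left(q,a \right)} = \frac{q}{4}$ ($t{\left(q,a \right)} = q \frac{1}{4} = \frac{q}{4}$)
$Q{\left(c \right)} = 79$ ($Q{\left(c \right)} = \left(-8\right) \left(-10\right) + \frac{1}{4} \left(-4\right) = 80 - 1 = 79$)
$\left(195942 - 205817\right) + Q{\left(118 \right)} = \left(195942 - 205817\right) + 79 = -9875 + 79 = -9796$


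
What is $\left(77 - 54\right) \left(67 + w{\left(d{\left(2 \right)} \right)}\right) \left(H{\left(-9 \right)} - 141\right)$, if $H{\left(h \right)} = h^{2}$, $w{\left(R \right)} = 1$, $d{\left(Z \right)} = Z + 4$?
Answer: $-93840$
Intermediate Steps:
$d{\left(Z \right)} = 4 + Z$
$\left(77 - 54\right) \left(67 + w{\left(d{\left(2 \right)} \right)}\right) \left(H{\left(-9 \right)} - 141\right) = \left(77 - 54\right) \left(67 + 1\right) \left(\left(-9\right)^{2} - 141\right) = 23 \cdot 68 \left(81 - 141\right) = 1564 \left(-60\right) = -93840$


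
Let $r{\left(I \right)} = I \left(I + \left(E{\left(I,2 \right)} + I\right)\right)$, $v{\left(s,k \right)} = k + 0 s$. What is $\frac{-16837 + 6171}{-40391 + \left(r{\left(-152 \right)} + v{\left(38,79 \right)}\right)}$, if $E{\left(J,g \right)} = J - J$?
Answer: $- \frac{5333}{2948} \approx -1.809$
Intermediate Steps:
$E{\left(J,g \right)} = 0$
$v{\left(s,k \right)} = k$ ($v{\left(s,k \right)} = k + 0 = k$)
$r{\left(I \right)} = 2 I^{2}$ ($r{\left(I \right)} = I \left(I + \left(0 + I\right)\right) = I \left(I + I\right) = I 2 I = 2 I^{2}$)
$\frac{-16837 + 6171}{-40391 + \left(r{\left(-152 \right)} + v{\left(38,79 \right)}\right)} = \frac{-16837 + 6171}{-40391 + \left(2 \left(-152\right)^{2} + 79\right)} = - \frac{10666}{-40391 + \left(2 \cdot 23104 + 79\right)} = - \frac{10666}{-40391 + \left(46208 + 79\right)} = - \frac{10666}{-40391 + 46287} = - \frac{10666}{5896} = \left(-10666\right) \frac{1}{5896} = - \frac{5333}{2948}$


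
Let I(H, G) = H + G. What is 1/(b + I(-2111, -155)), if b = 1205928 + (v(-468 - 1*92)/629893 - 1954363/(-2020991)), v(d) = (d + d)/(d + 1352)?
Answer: 126027800312337/151694996052182982095 ≈ 8.3080e-7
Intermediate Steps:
v(d) = 2*d/(1352 + d) (v(d) = (2*d)/(1352 + d) = 2*d/(1352 + d))
I(H, G) = G + H
b = 151980575047690737737/126027800312337 (b = 1205928 + ((2*(-468 - 1*92)/(1352 + (-468 - 1*92)))/629893 - 1954363/(-2020991)) = 1205928 + ((2*(-468 - 92)/(1352 + (-468 - 92)))*(1/629893) - 1954363*(-1/2020991)) = 1205928 + ((2*(-560)/(1352 - 560))*(1/629893) + 1954363/2020991) = 1205928 + ((2*(-560)/792)*(1/629893) + 1954363/2020991) = 1205928 + ((2*(-560)*(1/792))*(1/629893) + 1954363/2020991) = 1205928 + (-140/99*1/629893 + 1954363/2020991) = 1205928 + (-140/62359407 + 1954363/2020991) = 1205928 + 121872634804001/126027800312337 = 151980575047690737737/126027800312337 ≈ 1.2059e+6)
1/(b + I(-2111, -155)) = 1/(151980575047690737737/126027800312337 + (-155 - 2111)) = 1/(151980575047690737737/126027800312337 - 2266) = 1/(151694996052182982095/126027800312337) = 126027800312337/151694996052182982095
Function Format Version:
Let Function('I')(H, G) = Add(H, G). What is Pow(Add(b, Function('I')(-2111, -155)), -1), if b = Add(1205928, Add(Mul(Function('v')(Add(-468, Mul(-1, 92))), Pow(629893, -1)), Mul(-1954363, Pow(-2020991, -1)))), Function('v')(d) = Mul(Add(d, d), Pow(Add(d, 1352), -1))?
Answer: Rational(126027800312337, 151694996052182982095) ≈ 8.3080e-7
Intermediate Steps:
Function('v')(d) = Mul(2, d, Pow(Add(1352, d), -1)) (Function('v')(d) = Mul(Mul(2, d), Pow(Add(1352, d), -1)) = Mul(2, d, Pow(Add(1352, d), -1)))
Function('I')(H, G) = Add(G, H)
b = Rational(151980575047690737737, 126027800312337) (b = Add(1205928, Add(Mul(Mul(2, Add(-468, Mul(-1, 92)), Pow(Add(1352, Add(-468, Mul(-1, 92))), -1)), Pow(629893, -1)), Mul(-1954363, Pow(-2020991, -1)))) = Add(1205928, Add(Mul(Mul(2, Add(-468, -92), Pow(Add(1352, Add(-468, -92)), -1)), Rational(1, 629893)), Mul(-1954363, Rational(-1, 2020991)))) = Add(1205928, Add(Mul(Mul(2, -560, Pow(Add(1352, -560), -1)), Rational(1, 629893)), Rational(1954363, 2020991))) = Add(1205928, Add(Mul(Mul(2, -560, Pow(792, -1)), Rational(1, 629893)), Rational(1954363, 2020991))) = Add(1205928, Add(Mul(Mul(2, -560, Rational(1, 792)), Rational(1, 629893)), Rational(1954363, 2020991))) = Add(1205928, Add(Mul(Rational(-140, 99), Rational(1, 629893)), Rational(1954363, 2020991))) = Add(1205928, Add(Rational(-140, 62359407), Rational(1954363, 2020991))) = Add(1205928, Rational(121872634804001, 126027800312337)) = Rational(151980575047690737737, 126027800312337) ≈ 1.2059e+6)
Pow(Add(b, Function('I')(-2111, -155)), -1) = Pow(Add(Rational(151980575047690737737, 126027800312337), Add(-155, -2111)), -1) = Pow(Add(Rational(151980575047690737737, 126027800312337), -2266), -1) = Pow(Rational(151694996052182982095, 126027800312337), -1) = Rational(126027800312337, 151694996052182982095)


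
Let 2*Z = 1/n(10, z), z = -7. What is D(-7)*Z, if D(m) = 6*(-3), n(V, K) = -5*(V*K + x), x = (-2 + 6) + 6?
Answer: -3/100 ≈ -0.030000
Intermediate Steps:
x = 10 (x = 4 + 6 = 10)
n(V, K) = -50 - 5*K*V (n(V, K) = -5*(V*K + 10) = -5*(K*V + 10) = -5*(10 + K*V) = -50 - 5*K*V)
D(m) = -18
Z = 1/600 (Z = 1/(2*(-50 - 5*(-7)*10)) = 1/(2*(-50 + 350)) = (½)/300 = (½)*(1/300) = 1/600 ≈ 0.0016667)
D(-7)*Z = -18*1/600 = -3/100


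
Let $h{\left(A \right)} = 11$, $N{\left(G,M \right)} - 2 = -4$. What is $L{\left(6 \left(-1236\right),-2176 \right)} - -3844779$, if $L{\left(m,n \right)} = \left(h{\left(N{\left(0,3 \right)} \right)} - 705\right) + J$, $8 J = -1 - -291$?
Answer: $\frac{15376485}{4} \approx 3.8441 \cdot 10^{6}$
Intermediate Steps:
$N{\left(G,M \right)} = -2$ ($N{\left(G,M \right)} = 2 - 4 = -2$)
$J = \frac{145}{4}$ ($J = \frac{-1 - -291}{8} = \frac{-1 + 291}{8} = \frac{1}{8} \cdot 290 = \frac{145}{4} \approx 36.25$)
$L{\left(m,n \right)} = - \frac{2631}{4}$ ($L{\left(m,n \right)} = \left(11 - 705\right) + \frac{145}{4} = -694 + \frac{145}{4} = - \frac{2631}{4}$)
$L{\left(6 \left(-1236\right),-2176 \right)} - -3844779 = - \frac{2631}{4} - -3844779 = - \frac{2631}{4} + 3844779 = \frac{15376485}{4}$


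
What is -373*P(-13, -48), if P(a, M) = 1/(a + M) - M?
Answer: -1091771/61 ≈ -17898.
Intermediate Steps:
P(a, M) = 1/(M + a) - M
-373*P(-13, -48) = -373*(1 - 1*(-48)² - 1*(-48)*(-13))/(-48 - 13) = -373*(1 - 1*2304 - 624)/(-61) = -(-373)*(1 - 2304 - 624)/61 = -(-373)*(-2927)/61 = -373*2927/61 = -1091771/61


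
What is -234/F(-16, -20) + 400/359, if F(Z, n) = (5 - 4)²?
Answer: -83606/359 ≈ -232.89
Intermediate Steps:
F(Z, n) = 1 (F(Z, n) = 1² = 1)
-234/F(-16, -20) + 400/359 = -234/1 + 400/359 = -234*1 + 400*(1/359) = -234 + 400/359 = -83606/359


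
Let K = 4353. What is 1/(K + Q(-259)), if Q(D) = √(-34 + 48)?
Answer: 4353/18948595 - √14/18948595 ≈ 0.00022953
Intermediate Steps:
Q(D) = √14
1/(K + Q(-259)) = 1/(4353 + √14)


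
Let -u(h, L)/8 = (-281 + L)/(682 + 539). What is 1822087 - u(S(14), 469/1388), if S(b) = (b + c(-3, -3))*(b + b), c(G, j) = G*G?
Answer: 257331265217/141229 ≈ 1.8221e+6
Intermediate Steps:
c(G, j) = G²
S(b) = 2*b*(9 + b) (S(b) = (b + (-3)²)*(b + b) = (b + 9)*(2*b) = (9 + b)*(2*b) = 2*b*(9 + b))
u(h, L) = 2248/1221 - 8*L/1221 (u(h, L) = -8*(-281 + L)/(682 + 539) = -8*(-281 + L)/1221 = -8*(-281/1221 + L/1221) = 2248/1221 - 8*L/1221)
1822087 - u(S(14), 469/1388) = 1822087 - (2248/1221 - 3752/(1221*1388)) = 1822087 - (2248/1221 - 8/1221*469/1388) = 1822087 - (2248/1221 - 938/423687) = 1822087 - 1*259706/141229 = 1822087 - 259706/141229 = 257331265217/141229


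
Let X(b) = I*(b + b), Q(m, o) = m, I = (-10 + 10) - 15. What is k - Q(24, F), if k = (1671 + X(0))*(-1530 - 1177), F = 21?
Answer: -4523421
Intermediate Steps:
I = -15 (I = 0 - 15 = -15)
X(b) = -30*b (X(b) = -15*(b + b) = -30*b)
k = -4523397 (k = (1671 - 30*0)*(-1530 - 1177) = (1671 + 0)*(-2707) = 1671*(-2707) = -4523397)
k - Q(24, F) = -4523397 - 1*24 = -4523397 - 24 = -4523421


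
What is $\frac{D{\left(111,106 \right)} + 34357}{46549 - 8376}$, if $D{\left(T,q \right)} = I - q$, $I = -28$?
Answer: $\frac{34223}{38173} \approx 0.89652$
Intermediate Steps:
$D{\left(T,q \right)} = -28 - q$
$\frac{D{\left(111,106 \right)} + 34357}{46549 - 8376} = \frac{\left(-28 - 106\right) + 34357}{46549 - 8376} = \frac{\left(-28 - 106\right) + 34357}{38173} = \left(-134 + 34357\right) \frac{1}{38173} = 34223 \cdot \frac{1}{38173} = \frac{34223}{38173}$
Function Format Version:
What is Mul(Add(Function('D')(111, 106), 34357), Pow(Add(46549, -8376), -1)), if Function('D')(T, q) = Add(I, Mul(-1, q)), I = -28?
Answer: Rational(34223, 38173) ≈ 0.89652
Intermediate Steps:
Function('D')(T, q) = Add(-28, Mul(-1, q))
Mul(Add(Function('D')(111, 106), 34357), Pow(Add(46549, -8376), -1)) = Mul(Add(Add(-28, Mul(-1, 106)), 34357), Pow(Add(46549, -8376), -1)) = Mul(Add(Add(-28, -106), 34357), Pow(38173, -1)) = Mul(Add(-134, 34357), Rational(1, 38173)) = Mul(34223, Rational(1, 38173)) = Rational(34223, 38173)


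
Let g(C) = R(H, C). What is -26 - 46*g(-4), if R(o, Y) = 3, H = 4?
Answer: -164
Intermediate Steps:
g(C) = 3
-26 - 46*g(-4) = -26 - 46*3 = -26 - 138 = -164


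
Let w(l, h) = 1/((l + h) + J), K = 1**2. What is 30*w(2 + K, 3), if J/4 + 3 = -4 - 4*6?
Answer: -15/59 ≈ -0.25424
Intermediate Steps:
K = 1
J = -124 (J = -12 + 4*(-4 - 4*6) = -12 + 4*(-4 - 24) = -12 + 4*(-28) = -12 - 112 = -124)
w(l, h) = 1/(-124 + h + l) (w(l, h) = 1/((l + h) - 124) = 1/((h + l) - 124) = 1/(-124 + h + l))
30*w(2 + K, 3) = 30/(-124 + 3 + (2 + 1)) = 30/(-124 + 3 + 3) = 30/(-118) = 30*(-1/118) = -15/59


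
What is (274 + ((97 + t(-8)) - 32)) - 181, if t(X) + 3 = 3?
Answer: 158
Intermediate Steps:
t(X) = 0 (t(X) = -3 + 3 = 0)
(274 + ((97 + t(-8)) - 32)) - 181 = (274 + ((97 + 0) - 32)) - 181 = (274 + (97 - 32)) - 181 = (274 + 65) - 181 = 339 - 181 = 158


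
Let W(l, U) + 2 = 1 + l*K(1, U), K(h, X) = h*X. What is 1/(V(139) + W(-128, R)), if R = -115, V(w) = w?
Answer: 1/14858 ≈ 6.7304e-5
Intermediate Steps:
K(h, X) = X*h
W(l, U) = -1 + U*l (W(l, U) = -2 + (1 + l*(U*1)) = -2 + (1 + l*U) = -2 + (1 + U*l) = -1 + U*l)
1/(V(139) + W(-128, R)) = 1/(139 + (-1 - 115*(-128))) = 1/(139 + (-1 + 14720)) = 1/(139 + 14719) = 1/14858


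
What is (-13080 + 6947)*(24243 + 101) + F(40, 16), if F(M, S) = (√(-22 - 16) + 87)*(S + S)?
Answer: -149298968 + 32*I*√38 ≈ -1.493e+8 + 197.26*I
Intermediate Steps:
F(M, S) = 2*S*(87 + I*√38) (F(M, S) = (√(-38) + 87)*(2*S) = (I*√38 + 87)*(2*S) = (87 + I*√38)*(2*S) = 2*S*(87 + I*√38))
(-13080 + 6947)*(24243 + 101) + F(40, 16) = (-13080 + 6947)*(24243 + 101) + 2*16*(87 + I*√38) = -6133*24344 + (2784 + 32*I*√38) = -149301752 + (2784 + 32*I*√38) = -149298968 + 32*I*√38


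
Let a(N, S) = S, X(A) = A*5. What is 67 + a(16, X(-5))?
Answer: 42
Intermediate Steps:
X(A) = 5*A
67 + a(16, X(-5)) = 67 + 5*(-5) = 67 - 25 = 42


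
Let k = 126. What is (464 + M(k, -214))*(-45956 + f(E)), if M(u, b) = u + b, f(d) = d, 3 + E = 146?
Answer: -17225688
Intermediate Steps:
E = 143 (E = -3 + 146 = 143)
M(u, b) = b + u
(464 + M(k, -214))*(-45956 + f(E)) = (464 + (-214 + 126))*(-45956 + 143) = (464 - 88)*(-45813) = 376*(-45813) = -17225688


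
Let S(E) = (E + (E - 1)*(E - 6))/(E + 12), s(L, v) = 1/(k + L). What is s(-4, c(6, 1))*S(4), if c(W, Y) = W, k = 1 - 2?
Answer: 1/40 ≈ 0.025000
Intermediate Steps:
k = -1
s(L, v) = 1/(-1 + L)
S(E) = (E + (-1 + E)*(-6 + E))/(12 + E)
s(-4, c(6, 1))*S(4) = ((6 + 4² - 6*4)/(12 + 4))/(-1 - 4) = ((6 + 16 - 24)/16)/(-5) = -(-2)/80 = -⅕*(-⅛) = 1/40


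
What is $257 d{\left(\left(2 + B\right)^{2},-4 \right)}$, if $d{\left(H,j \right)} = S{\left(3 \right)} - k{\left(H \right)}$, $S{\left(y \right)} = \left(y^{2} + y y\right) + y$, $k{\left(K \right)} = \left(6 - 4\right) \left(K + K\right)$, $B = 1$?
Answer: $-3855$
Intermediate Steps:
$k{\left(K \right)} = 4 K$ ($k{\left(K \right)} = 2 \cdot 2 K = 4 K$)
$S{\left(y \right)} = y + 2 y^{2}$ ($S{\left(y \right)} = \left(y^{2} + y^{2}\right) + y = 2 y^{2} + y = y + 2 y^{2}$)
$d{\left(H,j \right)} = 21 - 4 H$ ($d{\left(H,j \right)} = 3 \left(1 + 2 \cdot 3\right) - 4 H = 3 \left(1 + 6\right) - 4 H = 3 \cdot 7 - 4 H = 21 - 4 H$)
$257 d{\left(\left(2 + B\right)^{2},-4 \right)} = 257 \left(21 - 4 \left(2 + 1\right)^{2}\right) = 257 \left(21 - 4 \cdot 3^{2}\right) = 257 \left(21 - 36\right) = 257 \left(-15\right) = -3855$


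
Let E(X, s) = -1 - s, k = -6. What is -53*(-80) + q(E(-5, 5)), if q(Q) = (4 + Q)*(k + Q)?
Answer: 4264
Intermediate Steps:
q(Q) = (-6 + Q)*(4 + Q) (q(Q) = (4 + Q)*(-6 + Q) = (-6 + Q)*(4 + Q))
-53*(-80) + q(E(-5, 5)) = -53*(-80) + (-24 + (-1 - 1*5)**2 - 2*(-1 - 1*5)) = 4240 + (-24 + (-1 - 5)**2 - 2*(-1 - 5)) = 4240 + (-24 + (-6)**2 - 2*(-6)) = 4240 + (-24 + 36 + 12) = 4240 + 24 = 4264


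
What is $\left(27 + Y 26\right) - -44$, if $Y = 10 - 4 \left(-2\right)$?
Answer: $539$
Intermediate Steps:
$Y = 18$ ($Y = 10 - -8 = 10 + 8 = 18$)
$\left(27 + Y 26\right) - -44 = \left(27 + 18 \cdot 26\right) - -44 = \left(27 + 468\right) + 44 = 495 + 44 = 539$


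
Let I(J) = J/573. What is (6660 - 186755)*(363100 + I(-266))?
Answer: -37469851443230/573 ≈ -6.5392e+10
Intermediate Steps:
I(J) = J/573 (I(J) = J*(1/573) = J/573)
(6660 - 186755)*(363100 + I(-266)) = (6660 - 186755)*(363100 + (1/573)*(-266)) = -180095*(363100 - 266/573) = -180095*208056034/573 = -37469851443230/573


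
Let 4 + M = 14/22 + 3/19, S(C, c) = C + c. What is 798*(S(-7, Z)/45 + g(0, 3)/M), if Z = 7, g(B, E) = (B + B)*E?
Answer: 0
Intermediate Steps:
g(B, E) = 2*B*E (g(B, E) = (2*B)*E = 2*B*E)
M = -670/209 (M = -4 + (14/22 + 3/19) = -4 + (14*(1/22) + 3*(1/19)) = -4 + (7/11 + 3/19) = -4 + 166/209 = -670/209 ≈ -3.2057)
798*(S(-7, Z)/45 + g(0, 3)/M) = 798*((-7 + 7)/45 + (2*0*3)/(-670/209)) = 798*(0*(1/45) + 0*(-209/670)) = 798*(0 + 0) = 798*0 = 0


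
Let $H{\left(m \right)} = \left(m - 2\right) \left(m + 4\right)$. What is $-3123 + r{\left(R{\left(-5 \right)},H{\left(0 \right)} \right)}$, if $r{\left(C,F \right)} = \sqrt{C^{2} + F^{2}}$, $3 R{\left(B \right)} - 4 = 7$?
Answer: $-3123 + \frac{\sqrt{697}}{3} \approx -3114.2$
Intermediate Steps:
$R{\left(B \right)} = \frac{11}{3}$ ($R{\left(B \right)} = \frac{4}{3} + \frac{1}{3} \cdot 7 = \frac{4}{3} + \frac{7}{3} = \frac{11}{3}$)
$H{\left(m \right)} = \left(-2 + m\right) \left(4 + m\right)$
$-3123 + r{\left(R{\left(-5 \right)},H{\left(0 \right)} \right)} = -3123 + \sqrt{\left(\frac{11}{3}\right)^{2} + \left(-8 + 0^{2} + 2 \cdot 0\right)^{2}} = -3123 + \sqrt{\frac{121}{9} + \left(-8 + 0 + 0\right)^{2}} = -3123 + \sqrt{\frac{121}{9} + \left(-8\right)^{2}} = -3123 + \sqrt{\frac{121}{9} + 64} = -3123 + \sqrt{\frac{697}{9}} = -3123 + \frac{\sqrt{697}}{3}$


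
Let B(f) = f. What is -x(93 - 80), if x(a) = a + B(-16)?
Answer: 3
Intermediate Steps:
x(a) = -16 + a (x(a) = a - 16 = -16 + a)
-x(93 - 80) = -(-16 + (93 - 80)) = -(-16 + 13) = -1*(-3) = 3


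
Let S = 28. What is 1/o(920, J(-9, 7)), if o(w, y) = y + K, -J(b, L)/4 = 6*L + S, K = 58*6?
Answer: 1/68 ≈ 0.014706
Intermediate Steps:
K = 348
J(b, L) = -112 - 24*L (J(b, L) = -4*(6*L + 28) = -4*(28 + 6*L) = -112 - 24*L)
o(w, y) = 348 + y (o(w, y) = y + 348 = 348 + y)
1/o(920, J(-9, 7)) = 1/(348 + (-112 - 24*7)) = 1/(348 + (-112 - 168)) = 1/(348 - 280) = 1/68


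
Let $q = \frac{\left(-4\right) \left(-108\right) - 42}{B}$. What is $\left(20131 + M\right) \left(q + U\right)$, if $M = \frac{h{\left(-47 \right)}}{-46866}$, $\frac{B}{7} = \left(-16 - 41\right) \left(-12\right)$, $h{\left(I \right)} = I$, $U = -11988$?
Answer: $- \frac{9025472211995987}{37399068} \approx -2.4133 \cdot 10^{8}$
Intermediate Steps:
$B = 4788$ ($B = 7 \left(-16 - 41\right) \left(-12\right) = 7 \left(\left(-57\right) \left(-12\right)\right) = 7 \cdot 684 = 4788$)
$M = \frac{47}{46866}$ ($M = - \frac{47}{-46866} = \left(-47\right) \left(- \frac{1}{46866}\right) = \frac{47}{46866} \approx 0.0010029$)
$q = \frac{65}{798}$ ($q = \frac{\left(-4\right) \left(-108\right) - 42}{4788} = \left(432 - 42\right) \frac{1}{4788} = 390 \cdot \frac{1}{4788} = \frac{65}{798} \approx 0.081454$)
$\left(20131 + M\right) \left(q + U\right) = \left(20131 + \frac{47}{46866}\right) \left(\frac{65}{798} - 11988\right) = \frac{943459493}{46866} \left(- \frac{9566359}{798}\right) = - \frac{9025472211995987}{37399068}$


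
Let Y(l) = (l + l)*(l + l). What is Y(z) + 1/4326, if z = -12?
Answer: 2491777/4326 ≈ 576.00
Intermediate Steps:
Y(l) = 4*l**2 (Y(l) = (2*l)*(2*l) = 4*l**2)
Y(z) + 1/4326 = 4*(-12)**2 + 1/4326 = 4*144 + 1/4326 = 576 + 1/4326 = 2491777/4326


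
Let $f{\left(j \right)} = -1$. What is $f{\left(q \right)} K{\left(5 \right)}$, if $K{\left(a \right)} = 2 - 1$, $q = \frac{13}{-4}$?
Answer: $-1$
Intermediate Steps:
$q = - \frac{13}{4}$ ($q = 13 \left(- \frac{1}{4}\right) = - \frac{13}{4} \approx -3.25$)
$K{\left(a \right)} = 1$
$f{\left(q \right)} K{\left(5 \right)} = \left(-1\right) 1 = -1$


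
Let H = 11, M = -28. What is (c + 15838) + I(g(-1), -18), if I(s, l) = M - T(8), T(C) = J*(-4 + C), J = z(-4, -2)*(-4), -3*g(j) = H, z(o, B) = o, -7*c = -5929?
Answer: 16593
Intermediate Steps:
c = 847 (c = -⅐*(-5929) = 847)
g(j) = -11/3 (g(j) = -⅓*11 = -11/3)
J = 16 (J = -4*(-4) = 16)
T(C) = -64 + 16*C (T(C) = 16*(-4 + C) = -64 + 16*C)
I(s, l) = -92 (I(s, l) = -28 - (-64 + 16*8) = -28 - (-64 + 128) = -28 - 1*64 = -28 - 64 = -92)
(c + 15838) + I(g(-1), -18) = (847 + 15838) - 92 = 16685 - 92 = 16593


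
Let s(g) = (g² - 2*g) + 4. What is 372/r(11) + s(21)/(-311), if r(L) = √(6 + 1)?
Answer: -403/311 + 372*√7/7 ≈ 139.31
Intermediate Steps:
s(g) = 4 + g² - 2*g
r(L) = √7
372/r(11) + s(21)/(-311) = 372/(√7) + (4 + 21² - 2*21)/(-311) = 372*(√7/7) + (4 + 441 - 42)*(-1/311) = 372*√7/7 + 403*(-1/311) = 372*√7/7 - 403/311 = -403/311 + 372*√7/7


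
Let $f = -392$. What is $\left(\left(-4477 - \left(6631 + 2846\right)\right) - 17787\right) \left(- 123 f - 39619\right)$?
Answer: $-272877377$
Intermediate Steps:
$\left(\left(-4477 - \left(6631 + 2846\right)\right) - 17787\right) \left(- 123 f - 39619\right) = \left(\left(-4477 - \left(6631 + 2846\right)\right) - 17787\right) \left(\left(-123\right) \left(-392\right) - 39619\right) = \left(\left(-4477 - 9477\right) - 17787\right) \left(48216 - 39619\right) = \left(\left(-4477 - 9477\right) - 17787\right) 8597 = \left(-13954 - 17787\right) 8597 = \left(-31741\right) 8597 = -272877377$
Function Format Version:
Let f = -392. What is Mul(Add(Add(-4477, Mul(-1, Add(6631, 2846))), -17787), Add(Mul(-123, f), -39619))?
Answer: -272877377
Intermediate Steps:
Mul(Add(Add(-4477, Mul(-1, Add(6631, 2846))), -17787), Add(Mul(-123, f), -39619)) = Mul(Add(Add(-4477, Mul(-1, Add(6631, 2846))), -17787), Add(Mul(-123, -392), -39619)) = Mul(Add(Add(-4477, Mul(-1, 9477)), -17787), Add(48216, -39619)) = Mul(Add(Add(-4477, -9477), -17787), 8597) = Mul(Add(-13954, -17787), 8597) = Mul(-31741, 8597) = -272877377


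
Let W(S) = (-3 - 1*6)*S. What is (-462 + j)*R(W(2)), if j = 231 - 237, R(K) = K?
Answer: 8424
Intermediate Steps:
W(S) = -9*S (W(S) = (-3 - 6)*S = -9*S)
j = -6
(-462 + j)*R(W(2)) = (-462 - 6)*(-9*2) = -468*(-18) = 8424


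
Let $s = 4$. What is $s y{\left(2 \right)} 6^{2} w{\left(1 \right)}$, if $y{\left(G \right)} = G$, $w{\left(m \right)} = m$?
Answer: $288$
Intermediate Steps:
$s y{\left(2 \right)} 6^{2} w{\left(1 \right)} = 4 \cdot 2 \cdot 6^{2} \cdot 1 = 8 \cdot 36 \cdot 1 = 288 \cdot 1 = 288$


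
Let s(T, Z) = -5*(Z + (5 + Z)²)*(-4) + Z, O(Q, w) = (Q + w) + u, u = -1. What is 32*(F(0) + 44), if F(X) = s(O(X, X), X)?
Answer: 17408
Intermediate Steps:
O(Q, w) = -1 + Q + w (O(Q, w) = (Q + w) - 1 = -1 + Q + w)
s(T, Z) = 20*(5 + Z)² + 21*Z (s(T, Z) = (-5*Z - 5*(5 + Z)²)*(-4) + Z = (20*Z + 20*(5 + Z)²) + Z = 20*(5 + Z)² + 21*Z)
F(X) = 20*(5 + X)² + 21*X
32*(F(0) + 44) = 32*((20*(5 + 0)² + 21*0) + 44) = 32*((20*5² + 0) + 44) = 32*((20*25 + 0) + 44) = 32*((500 + 0) + 44) = 32*(500 + 44) = 32*544 = 17408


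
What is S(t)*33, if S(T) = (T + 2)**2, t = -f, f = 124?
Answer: 491172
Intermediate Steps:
t = -124 (t = -1*124 = -124)
S(T) = (2 + T)**2
S(t)*33 = (2 - 124)**2*33 = (-122)**2*33 = 14884*33 = 491172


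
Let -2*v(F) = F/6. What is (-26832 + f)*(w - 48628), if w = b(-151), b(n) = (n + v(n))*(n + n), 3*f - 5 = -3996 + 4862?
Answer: 3261201125/18 ≈ 1.8118e+8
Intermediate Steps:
f = 871/3 (f = 5/3 + (-3996 + 4862)/3 = 5/3 + (⅓)*866 = 5/3 + 866/3 = 871/3 ≈ 290.33)
v(F) = -F/12 (v(F) = -F/(2*6) = -F/12)
b(n) = 11*n²/6 (b(n) = (n - n/12)*(n + n) = (11*n/12)*(2*n) = 11*n²/6)
w = 250811/6 (w = (11/6)*(-151)² = (11/6)*22801 = 250811/6 ≈ 41802.)
(-26832 + f)*(w - 48628) = (-26832 + 871/3)*(250811/6 - 48628) = -79625/3*(-40957/6) = 3261201125/18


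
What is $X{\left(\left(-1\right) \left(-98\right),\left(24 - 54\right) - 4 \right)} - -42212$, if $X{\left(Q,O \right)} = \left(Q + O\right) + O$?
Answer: $42242$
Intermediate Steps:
$X{\left(Q,O \right)} = Q + 2 O$ ($X{\left(Q,O \right)} = \left(O + Q\right) + O = Q + 2 O$)
$X{\left(\left(-1\right) \left(-98\right),\left(24 - 54\right) - 4 \right)} - -42212 = \left(\left(-1\right) \left(-98\right) + 2 \left(\left(24 - 54\right) - 4\right)\right) - -42212 = \left(98 + 2 \left(\left(24 - 54\right) - 4\right)\right) + 42212 = \left(98 + 2 \left(-30 - 4\right)\right) + 42212 = \left(98 + 2 \left(-34\right)\right) + 42212 = \left(98 - 68\right) + 42212 = 30 + 42212 = 42242$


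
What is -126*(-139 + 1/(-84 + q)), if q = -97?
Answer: 3170160/181 ≈ 17515.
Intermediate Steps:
-126*(-139 + 1/(-84 + q)) = -126*(-139 + 1/(-84 - 97)) = -126*(-139 + 1/(-181)) = -126*(-139 - 1/181) = -126*(-25160/181) = 3170160/181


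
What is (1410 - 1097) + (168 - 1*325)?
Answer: 156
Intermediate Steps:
(1410 - 1097) + (168 - 1*325) = 313 + (168 - 325) = 313 - 157 = 156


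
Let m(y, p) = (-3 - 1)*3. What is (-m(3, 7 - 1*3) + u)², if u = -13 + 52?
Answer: 2601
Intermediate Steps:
m(y, p) = -12 (m(y, p) = -4*3 = -12)
u = 39
(-m(3, 7 - 1*3) + u)² = (-1*(-12) + 39)² = (12 + 39)² = 51² = 2601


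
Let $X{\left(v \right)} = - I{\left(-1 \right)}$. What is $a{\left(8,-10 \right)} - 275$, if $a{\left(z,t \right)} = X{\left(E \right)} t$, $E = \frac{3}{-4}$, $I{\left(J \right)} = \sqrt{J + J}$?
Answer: $-275 + 10 i \sqrt{2} \approx -275.0 + 14.142 i$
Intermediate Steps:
$I{\left(J \right)} = \sqrt{2} \sqrt{J}$ ($I{\left(J \right)} = \sqrt{2 J} = \sqrt{2} \sqrt{J}$)
$E = - \frac{3}{4}$ ($E = 3 \left(- \frac{1}{4}\right) = - \frac{3}{4} \approx -0.75$)
$X{\left(v \right)} = - i \sqrt{2}$ ($X{\left(v \right)} = - \sqrt{2} \sqrt{-1} = - \sqrt{2} i = - i \sqrt{2}$)
$a{\left(z,t \right)} = - i t \sqrt{2}$ ($a{\left(z,t \right)} = - i \sqrt{2} t = - i t \sqrt{2}$)
$a{\left(8,-10 \right)} - 275 = \left(-1\right) i \left(-10\right) \sqrt{2} - 275 = 10 i \sqrt{2} - 275 = -275 + 10 i \sqrt{2}$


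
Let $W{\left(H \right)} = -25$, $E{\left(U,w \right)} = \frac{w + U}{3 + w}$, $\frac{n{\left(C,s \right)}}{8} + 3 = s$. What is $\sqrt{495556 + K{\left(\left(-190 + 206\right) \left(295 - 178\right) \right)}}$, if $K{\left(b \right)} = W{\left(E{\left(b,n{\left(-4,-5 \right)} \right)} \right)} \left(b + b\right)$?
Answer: $634$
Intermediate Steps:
$n{\left(C,s \right)} = -24 + 8 s$
$E{\left(U,w \right)} = \frac{U + w}{3 + w}$
$K{\left(b \right)} = - 50 b$ ($K{\left(b \right)} = - 25 \left(b + b\right) = - 25 \cdot 2 b = - 50 b$)
$\sqrt{495556 + K{\left(\left(-190 + 206\right) \left(295 - 178\right) \right)}} = \sqrt{495556 - 50 \left(-190 + 206\right) \left(295 - 178\right)} = \sqrt{495556 - 50 \cdot 16 \cdot 117} = \sqrt{495556 - 93600} = \sqrt{401956} = 634$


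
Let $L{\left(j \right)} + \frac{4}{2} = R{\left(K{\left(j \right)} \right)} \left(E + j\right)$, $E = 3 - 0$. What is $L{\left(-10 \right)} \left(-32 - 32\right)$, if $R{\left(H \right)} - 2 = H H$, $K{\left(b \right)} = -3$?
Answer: $5056$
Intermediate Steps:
$R{\left(H \right)} = 2 + H^{2}$ ($R{\left(H \right)} = 2 + H H = 2 + H^{2}$)
$E = 3$ ($E = 3 + 0 = 3$)
$L{\left(j \right)} = 31 + 11 j$ ($L{\left(j \right)} = -2 + \left(2 + \left(-3\right)^{2}\right) \left(3 + j\right) = -2 + \left(2 + 9\right) \left(3 + j\right) = -2 + 11 \left(3 + j\right) = -2 + \left(33 + 11 j\right) = 31 + 11 j$)
$L{\left(-10 \right)} \left(-32 - 32\right) = \left(31 + 11 \left(-10\right)\right) \left(-32 - 32\right) = \left(31 - 110\right) \left(-64\right) = \left(-79\right) \left(-64\right) = 5056$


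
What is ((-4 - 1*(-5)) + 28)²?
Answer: 841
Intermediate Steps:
((-4 - 1*(-5)) + 28)² = ((-4 + 5) + 28)² = (1 + 28)² = 29² = 841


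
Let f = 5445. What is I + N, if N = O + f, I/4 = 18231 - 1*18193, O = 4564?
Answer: 10161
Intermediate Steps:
I = 152 (I = 4*(18231 - 1*18193) = 4*(18231 - 18193) = 4*38 = 152)
N = 10009 (N = 4564 + 5445 = 10009)
I + N = 152 + 10009 = 10161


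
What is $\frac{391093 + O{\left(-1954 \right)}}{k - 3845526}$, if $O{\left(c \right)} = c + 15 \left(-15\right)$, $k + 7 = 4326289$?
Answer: $\frac{64819}{80126} \approx 0.80896$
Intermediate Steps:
$k = 4326282$ ($k = -7 + 4326289 = 4326282$)
$O{\left(c \right)} = -225 + c$ ($O{\left(c \right)} = c - 225 = -225 + c$)
$\frac{391093 + O{\left(-1954 \right)}}{k - 3845526} = \frac{391093 - 2179}{4326282 - 3845526} = \frac{391093 - 2179}{480756} = 388914 \cdot \frac{1}{480756} = \frac{64819}{80126}$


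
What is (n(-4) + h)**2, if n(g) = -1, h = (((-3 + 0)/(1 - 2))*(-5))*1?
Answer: 256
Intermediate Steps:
h = -15 (h = (-3/(-1)*(-5))*1 = (-3*(-1)*(-5))*1 = (3*(-5))*1 = -15*1 = -15)
(n(-4) + h)**2 = (-1 - 15)**2 = (-16)**2 = 256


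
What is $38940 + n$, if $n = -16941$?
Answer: $21999$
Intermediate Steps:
$38940 + n = 38940 - 16941 = 21999$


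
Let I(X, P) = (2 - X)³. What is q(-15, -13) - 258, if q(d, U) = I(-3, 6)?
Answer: -133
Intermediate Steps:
q(d, U) = 125 (q(d, U) = -(-2 - 3)³ = -1*(-5)³ = -1*(-125) = 125)
q(-15, -13) - 258 = 125 - 258 = -133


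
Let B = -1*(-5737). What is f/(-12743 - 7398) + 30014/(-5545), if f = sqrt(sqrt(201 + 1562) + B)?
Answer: -30014/5545 - sqrt(5737 + sqrt(1763))/20141 ≈ -5.4166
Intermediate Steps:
B = 5737
f = sqrt(5737 + sqrt(1763)) (f = sqrt(sqrt(201 + 1562) + 5737) = sqrt(sqrt(1763) + 5737) = sqrt(5737 + sqrt(1763)) ≈ 76.020)
f/(-12743 - 7398) + 30014/(-5545) = sqrt(5737 + sqrt(1763))/(-12743 - 7398) + 30014/(-5545) = sqrt(5737 + sqrt(1763))/(-20141) + 30014*(-1/5545) = sqrt(5737 + sqrt(1763))*(-1/20141) - 30014/5545 = -sqrt(5737 + sqrt(1763))/20141 - 30014/5545 = -30014/5545 - sqrt(5737 + sqrt(1763))/20141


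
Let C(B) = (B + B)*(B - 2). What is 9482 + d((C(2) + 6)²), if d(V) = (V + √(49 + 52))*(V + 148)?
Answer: 16106 + 184*√101 ≈ 17955.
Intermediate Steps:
C(B) = 2*B*(-2 + B) (C(B) = (2*B)*(-2 + B) = 2*B*(-2 + B))
d(V) = (148 + V)*(V + √101) (d(V) = (V + √101)*(148 + V) = (148 + V)*(V + √101))
9482 + d((C(2) + 6)²) = 9482 + (((2*2*(-2 + 2) + 6)²)² + 148*(2*2*(-2 + 2) + 6)² + 148*√101 + (2*2*(-2 + 2) + 6)²*√101) = 9482 + (((2*2*0 + 6)²)² + 148*(2*2*0 + 6)² + 148*√101 + (2*2*0 + 6)²*√101) = 9482 + (((0 + 6)²)² + 148*(0 + 6)² + 148*√101 + (0 + 6)²*√101) = 9482 + ((6²)² + 148*6² + 148*√101 + 6²*√101) = 9482 + (36² + 148*36 + 148*√101 + 36*√101) = 9482 + (1296 + 5328 + 148*√101 + 36*√101) = 9482 + (6624 + 184*√101) = 16106 + 184*√101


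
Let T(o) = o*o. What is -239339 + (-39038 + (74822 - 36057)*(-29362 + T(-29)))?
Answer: -1105894942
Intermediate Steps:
T(o) = o²
-239339 + (-39038 + (74822 - 36057)*(-29362 + T(-29))) = -239339 + (-39038 + (74822 - 36057)*(-29362 + (-29)²)) = -239339 + (-39038 + 38765*(-29362 + 841)) = -239339 + (-39038 + 38765*(-28521)) = -239339 + (-39038 - 1105616565) = -239339 - 1105655603 = -1105894942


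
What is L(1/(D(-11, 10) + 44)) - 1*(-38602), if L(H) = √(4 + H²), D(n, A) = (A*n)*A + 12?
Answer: 38602 + √4359745/1044 ≈ 38604.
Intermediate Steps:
D(n, A) = 12 + n*A² (D(n, A) = n*A² + 12 = 12 + n*A²)
L(1/(D(-11, 10) + 44)) - 1*(-38602) = √(4 + (1/((12 - 11*10²) + 44))²) - 1*(-38602) = √(4 + (1/((12 - 11*100) + 44))²) + 38602 = √(4 + (1/((12 - 1100) + 44))²) + 38602 = √(4 + (1/(-1088 + 44))²) + 38602 = √(4 + (1/(-1044))²) + 38602 = √(4 + (-1/1044)²) + 38602 = √(4 + 1/1089936) + 38602 = √(4359745/1089936) + 38602 = √4359745/1044 + 38602 = 38602 + √4359745/1044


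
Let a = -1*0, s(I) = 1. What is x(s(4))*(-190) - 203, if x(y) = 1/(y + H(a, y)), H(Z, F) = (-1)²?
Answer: -298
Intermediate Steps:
a = 0
H(Z, F) = 1
x(y) = 1/(1 + y) (x(y) = 1/(y + 1) = 1/(1 + y))
x(s(4))*(-190) - 203 = -190/(1 + 1) - 203 = -190/2 - 203 = (½)*(-190) - 203 = -95 - 203 = -298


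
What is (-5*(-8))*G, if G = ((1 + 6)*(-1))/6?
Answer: -140/3 ≈ -46.667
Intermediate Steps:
G = -7/6 (G = (7*(-1))*(⅙) = -7*⅙ = -7/6 ≈ -1.1667)
(-5*(-8))*G = -5*(-8)*(-7/6) = 40*(-7/6) = -140/3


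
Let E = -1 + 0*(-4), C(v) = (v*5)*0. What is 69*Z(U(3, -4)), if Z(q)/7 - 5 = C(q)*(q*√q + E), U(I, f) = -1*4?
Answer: 2415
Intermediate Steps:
C(v) = 0 (C(v) = (5*v)*0 = 0)
U(I, f) = -4
E = -1 (E = -1 + 0 = -1)
Z(q) = 35 (Z(q) = 35 + 7*(0*(q*√q - 1)) = 35 + 7*(0*(q^(3/2) - 1)) = 35 + 7*(0*(-1 + q^(3/2))) = 35 + 7*0 = 35 + 0 = 35)
69*Z(U(3, -4)) = 69*35 = 2415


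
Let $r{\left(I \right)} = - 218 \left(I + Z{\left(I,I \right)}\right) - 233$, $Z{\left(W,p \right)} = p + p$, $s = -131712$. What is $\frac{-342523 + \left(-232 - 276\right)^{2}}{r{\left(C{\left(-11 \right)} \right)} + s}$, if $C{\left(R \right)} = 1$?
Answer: $\frac{84459}{132599} \approx 0.63695$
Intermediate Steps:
$Z{\left(W,p \right)} = 2 p$
$r{\left(I \right)} = -233 - 654 I$ ($r{\left(I \right)} = - 218 \left(I + 2 I\right) - 233 = - 218 \cdot 3 I - 233 = - 654 I - 233 = -233 - 654 I$)
$\frac{-342523 + \left(-232 - 276\right)^{2}}{r{\left(C{\left(-11 \right)} \right)} + s} = \frac{-342523 + \left(-232 - 276\right)^{2}}{\left(-233 - 654\right) - 131712} = \frac{-342523 + \left(-508\right)^{2}}{\left(-233 - 654\right) - 131712} = \frac{-342523 + 258064}{-887 - 131712} = - \frac{84459}{-132599} = \left(-84459\right) \left(- \frac{1}{132599}\right) = \frac{84459}{132599}$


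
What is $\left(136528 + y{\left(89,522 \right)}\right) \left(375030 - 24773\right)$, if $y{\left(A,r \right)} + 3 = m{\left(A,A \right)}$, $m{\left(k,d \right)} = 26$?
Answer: $47827943607$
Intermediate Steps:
$y{\left(A,r \right)} = 23$ ($y{\left(A,r \right)} = -3 + 26 = 23$)
$\left(136528 + y{\left(89,522 \right)}\right) \left(375030 - 24773\right) = \left(136528 + 23\right) \left(375030 - 24773\right) = 136551 \cdot 350257 = 47827943607$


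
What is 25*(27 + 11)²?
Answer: 36100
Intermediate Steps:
25*(27 + 11)² = 25*38² = 25*1444 = 36100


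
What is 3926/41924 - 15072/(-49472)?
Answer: 3226975/8101813 ≈ 0.39830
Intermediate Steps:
3926/41924 - 15072/(-49472) = 3926*(1/41924) - 15072*(-1/49472) = 1963/20962 + 471/1546 = 3226975/8101813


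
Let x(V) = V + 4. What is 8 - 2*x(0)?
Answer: 0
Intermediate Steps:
x(V) = 4 + V
8 - 2*x(0) = 8 - 2*(4 + 0) = 8 - 2*4 = 8 - 8 = 0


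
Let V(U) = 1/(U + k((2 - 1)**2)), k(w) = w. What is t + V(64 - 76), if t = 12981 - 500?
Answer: 137290/11 ≈ 12481.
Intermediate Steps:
t = 12481
V(U) = 1/(1 + U) (V(U) = 1/(U + (2 - 1)**2) = 1/(U + 1**2) = 1/(U + 1) = 1/(1 + U))
t + V(64 - 76) = 12481 + 1/(1 + (64 - 76)) = 12481 + 1/(1 - 12) = 12481 + 1/(-11) = 12481 - 1/11 = 137290/11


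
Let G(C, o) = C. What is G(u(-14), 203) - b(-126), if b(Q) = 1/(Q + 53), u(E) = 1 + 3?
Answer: 293/73 ≈ 4.0137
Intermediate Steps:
u(E) = 4
b(Q) = 1/(53 + Q)
G(u(-14), 203) - b(-126) = 4 - 1/(53 - 126) = 4 - 1/(-73) = 4 - 1*(-1/73) = 4 + 1/73 = 293/73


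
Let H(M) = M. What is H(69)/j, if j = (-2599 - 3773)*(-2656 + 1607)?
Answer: 23/2228076 ≈ 1.0323e-5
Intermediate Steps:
j = 6684228 (j = -6372*(-1049) = 6684228)
H(69)/j = 69/6684228 = 69*(1/6684228) = 23/2228076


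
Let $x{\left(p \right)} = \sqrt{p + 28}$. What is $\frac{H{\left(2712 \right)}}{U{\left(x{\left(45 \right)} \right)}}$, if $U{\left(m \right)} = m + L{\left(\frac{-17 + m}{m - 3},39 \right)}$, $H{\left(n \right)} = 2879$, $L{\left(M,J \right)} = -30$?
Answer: $- \frac{86370}{827} - \frac{2879 \sqrt{73}}{827} \approx -134.18$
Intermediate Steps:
$x{\left(p \right)} = \sqrt{28 + p}$
$U{\left(m \right)} = -30 + m$ ($U{\left(m \right)} = m - 30 = -30 + m$)
$\frac{H{\left(2712 \right)}}{U{\left(x{\left(45 \right)} \right)}} = \frac{2879}{-30 + \sqrt{28 + 45}} = \frac{2879}{-30 + \sqrt{73}}$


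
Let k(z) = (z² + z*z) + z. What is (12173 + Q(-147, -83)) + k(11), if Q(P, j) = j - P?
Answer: 12490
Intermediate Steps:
k(z) = z + 2*z² (k(z) = (z² + z²) + z = 2*z² + z = z + 2*z²)
(12173 + Q(-147, -83)) + k(11) = (12173 + (-83 - 1*(-147))) + 11*(1 + 2*11) = (12173 + (-83 + 147)) + 11*(1 + 22) = (12173 + 64) + 11*23 = 12237 + 253 = 12490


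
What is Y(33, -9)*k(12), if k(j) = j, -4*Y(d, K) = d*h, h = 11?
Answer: -1089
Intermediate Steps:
Y(d, K) = -11*d/4 (Y(d, K) = -d*11/4 = -11*d/4)
Y(33, -9)*k(12) = -11/4*33*12 = -363/4*12 = -1089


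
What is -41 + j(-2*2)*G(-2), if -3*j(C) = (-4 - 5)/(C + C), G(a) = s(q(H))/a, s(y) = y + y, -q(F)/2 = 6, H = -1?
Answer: -91/2 ≈ -45.500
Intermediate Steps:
q(F) = -12 (q(F) = -2*6 = -12)
s(y) = 2*y
G(a) = -24/a (G(a) = (2*(-12))/a = -24/a)
j(C) = 3/(2*C) (j(C) = -(-4 - 5)/(3*(C + C)) = -(-3)/(2*C) = 3/(2*C))
-41 + j(-2*2)*G(-2) = -41 + (3/(2*((-2*2))))*(-24/(-2)) = -41 + ((3/2)/(-4))*(-24*(-½)) = -41 + ((3/2)*(-¼))*12 = -41 - 3/8*12 = -41 - 9/2 = -91/2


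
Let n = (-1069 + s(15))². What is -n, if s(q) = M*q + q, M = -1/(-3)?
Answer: -1100401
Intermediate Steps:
M = ⅓ (M = -1*(-⅓) = ⅓ ≈ 0.33333)
s(q) = 4*q/3 (s(q) = q/3 + q = 4*q/3)
n = 1100401 (n = (-1069 + (4/3)*15)² = (-1069 + 20)² = (-1049)² = 1100401)
-n = -1*1100401 = -1100401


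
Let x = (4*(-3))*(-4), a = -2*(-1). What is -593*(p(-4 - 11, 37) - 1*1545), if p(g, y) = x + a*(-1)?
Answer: 888907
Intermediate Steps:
a = 2
x = 48 (x = -12*(-4) = 48)
p(g, y) = 46 (p(g, y) = 48 + 2*(-1) = 48 - 2 = 46)
-593*(p(-4 - 11, 37) - 1*1545) = -593*(46 - 1*1545) = -593*(46 - 1545) = -593*(-1499) = 888907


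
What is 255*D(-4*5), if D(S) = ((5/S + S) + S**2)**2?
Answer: 588377055/16 ≈ 3.6774e+7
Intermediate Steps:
D(S) = (S + S**2 + 5/S)**2 (D(S) = ((S + 5/S) + S**2)**2 = (S + S**2 + 5/S)**2)
255*D(-4*5) = 255*((5 + (-4*5)**2 + (-4*5)**3)**2/(-4*5)**2) = 255*((5 + (-20)**2 + (-20)**3)**2/(-20)**2) = 255*((5 + 400 - 8000)**2/400) = 255*((1/400)*(-7595)**2) = 255*((1/400)*57684025) = 255*(2307361/16) = 588377055/16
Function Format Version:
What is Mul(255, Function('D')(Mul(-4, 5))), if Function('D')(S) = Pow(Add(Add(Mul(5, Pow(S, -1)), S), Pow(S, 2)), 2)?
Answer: Rational(588377055, 16) ≈ 3.6774e+7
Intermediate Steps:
Function('D')(S) = Pow(Add(S, Pow(S, 2), Mul(5, Pow(S, -1))), 2) (Function('D')(S) = Pow(Add(Add(S, Mul(5, Pow(S, -1))), Pow(S, 2)), 2) = Pow(Add(S, Pow(S, 2), Mul(5, Pow(S, -1))), 2))
Mul(255, Function('D')(Mul(-4, 5))) = Mul(255, Mul(Pow(Mul(-4, 5), -2), Pow(Add(5, Pow(Mul(-4, 5), 2), Pow(Mul(-4, 5), 3)), 2))) = Mul(255, Mul(Pow(-20, -2), Pow(Add(5, Pow(-20, 2), Pow(-20, 3)), 2))) = Mul(255, Mul(Rational(1, 400), Pow(Add(5, 400, -8000), 2))) = Mul(255, Mul(Rational(1, 400), Pow(-7595, 2))) = Mul(255, Mul(Rational(1, 400), 57684025)) = Mul(255, Rational(2307361, 16)) = Rational(588377055, 16)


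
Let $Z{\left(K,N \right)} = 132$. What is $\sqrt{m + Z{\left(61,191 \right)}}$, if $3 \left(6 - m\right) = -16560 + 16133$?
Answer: $\frac{29 \sqrt{3}}{3} \approx 16.743$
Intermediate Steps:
$m = \frac{445}{3}$ ($m = 6 - \frac{-16560 + 16133}{3} = 6 - - \frac{427}{3} = 6 + \frac{427}{3} = \frac{445}{3} \approx 148.33$)
$\sqrt{m + Z{\left(61,191 \right)}} = \sqrt{\frac{445}{3} + 132} = \sqrt{\frac{841}{3}} = \frac{29 \sqrt{3}}{3}$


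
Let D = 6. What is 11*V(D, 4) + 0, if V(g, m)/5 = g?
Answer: 330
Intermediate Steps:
V(g, m) = 5*g
11*V(D, 4) + 0 = 11*(5*6) + 0 = 11*30 + 0 = 330 + 0 = 330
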